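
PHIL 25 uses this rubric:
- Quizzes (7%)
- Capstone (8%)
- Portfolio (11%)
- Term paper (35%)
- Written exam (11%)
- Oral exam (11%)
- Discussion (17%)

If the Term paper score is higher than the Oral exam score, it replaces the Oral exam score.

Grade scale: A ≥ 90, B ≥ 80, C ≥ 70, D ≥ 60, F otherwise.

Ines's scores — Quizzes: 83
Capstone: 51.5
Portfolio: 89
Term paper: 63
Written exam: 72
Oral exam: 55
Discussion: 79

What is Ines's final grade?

C

Term paper (63) > Oral exam (55), so Oral exam counts as 63.
Weighted total:
  Quizzes 83 × 0.07 = 5.81
  Capstone 51.5 × 0.08 = 4.12
  Portfolio 89 × 0.11 = 9.79
  Term paper 63 × 0.35 = 22.05
  Written exam 72 × 0.11 = 7.92
  Oral exam 63 × 0.11 = 6.93
  Discussion 79 × 0.17 = 13.43
Sum = 70.05
70.05 is ≥ 70 and < 80 → C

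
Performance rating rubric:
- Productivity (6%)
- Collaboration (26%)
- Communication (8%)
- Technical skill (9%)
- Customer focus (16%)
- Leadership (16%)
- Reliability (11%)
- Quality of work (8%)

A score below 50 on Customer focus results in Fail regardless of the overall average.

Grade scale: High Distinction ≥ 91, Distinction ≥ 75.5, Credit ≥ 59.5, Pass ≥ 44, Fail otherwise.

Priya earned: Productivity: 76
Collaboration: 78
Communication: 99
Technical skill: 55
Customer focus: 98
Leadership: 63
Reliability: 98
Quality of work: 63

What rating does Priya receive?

Customer focus score 98 ≥ 50: minimum met.
Weighted total:
  Productivity 76 × 0.06 = 4.56
  Collaboration 78 × 0.26 = 20.28
  Communication 99 × 0.08 = 7.92
  Technical skill 55 × 0.09 = 4.95
  Customer focus 98 × 0.16 = 15.68
  Leadership 63 × 0.16 = 10.08
  Reliability 98 × 0.11 = 10.78
  Quality of work 63 × 0.08 = 5.04
Sum = 79.29
79.29 is ≥ 75.5 and < 91 → Distinction

Distinction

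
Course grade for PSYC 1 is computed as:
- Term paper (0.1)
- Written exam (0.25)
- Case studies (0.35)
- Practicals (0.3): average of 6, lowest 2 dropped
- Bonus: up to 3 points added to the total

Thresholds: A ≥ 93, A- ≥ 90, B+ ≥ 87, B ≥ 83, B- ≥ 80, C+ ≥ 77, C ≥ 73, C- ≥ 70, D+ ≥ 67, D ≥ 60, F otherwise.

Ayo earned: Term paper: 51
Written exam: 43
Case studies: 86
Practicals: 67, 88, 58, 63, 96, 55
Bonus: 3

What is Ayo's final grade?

Practicals: drop 55, 58 → average of remaining 4 = 314/4 = 78.5
Weighted total:
  Term paper 51 × 0.1 = 5.1
  Written exam 43 × 0.25 = 10.75
  Case studies 86 × 0.35 = 30.1
  Practicals 78.5 × 0.3 = 23.55
Sum = 69.5
Bonus: 69.5 + 3 = 72.5
72.5 is ≥ 70 and < 73 → C-

C-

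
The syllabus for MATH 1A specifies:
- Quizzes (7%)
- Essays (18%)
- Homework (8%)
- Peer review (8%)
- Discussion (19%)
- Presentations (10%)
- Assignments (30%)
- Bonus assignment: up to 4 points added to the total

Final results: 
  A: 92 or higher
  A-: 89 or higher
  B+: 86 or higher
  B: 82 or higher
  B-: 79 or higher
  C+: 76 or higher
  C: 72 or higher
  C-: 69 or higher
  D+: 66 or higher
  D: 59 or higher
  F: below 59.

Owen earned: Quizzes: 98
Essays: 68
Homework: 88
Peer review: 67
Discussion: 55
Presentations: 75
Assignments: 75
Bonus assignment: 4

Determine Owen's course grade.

C

Weighted total:
  Quizzes 98 × 0.07 = 6.86
  Essays 68 × 0.18 = 12.24
  Homework 88 × 0.08 = 7.04
  Peer review 67 × 0.08 = 5.36
  Discussion 55 × 0.19 = 10.45
  Presentations 75 × 0.1 = 7.5
  Assignments 75 × 0.3 = 22.5
Sum = 71.95
Bonus assignment: 71.95 + 4 = 75.95
75.95 is ≥ 72 and < 76 → C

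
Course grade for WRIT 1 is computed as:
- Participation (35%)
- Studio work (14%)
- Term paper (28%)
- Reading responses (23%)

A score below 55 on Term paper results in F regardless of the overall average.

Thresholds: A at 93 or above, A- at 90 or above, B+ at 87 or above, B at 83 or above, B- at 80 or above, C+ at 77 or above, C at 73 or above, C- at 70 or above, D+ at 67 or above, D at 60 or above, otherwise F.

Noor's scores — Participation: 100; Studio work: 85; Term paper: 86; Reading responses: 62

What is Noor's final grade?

Term paper score 86 ≥ 55: minimum met.
Weighted total:
  Participation 100 × 0.35 = 35
  Studio work 85 × 0.14 = 11.9
  Term paper 86 × 0.28 = 24.08
  Reading responses 62 × 0.23 = 14.26
Sum = 85.24
85.24 is ≥ 83 and < 87 → B

B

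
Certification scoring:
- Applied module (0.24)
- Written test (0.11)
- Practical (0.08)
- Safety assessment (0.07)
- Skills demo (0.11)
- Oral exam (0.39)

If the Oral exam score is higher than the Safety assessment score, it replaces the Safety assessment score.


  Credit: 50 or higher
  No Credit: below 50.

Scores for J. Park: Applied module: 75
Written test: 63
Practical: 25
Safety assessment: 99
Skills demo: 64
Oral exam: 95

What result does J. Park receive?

Oral exam (95) ≤ Safety assessment (99), so Safety assessment stays at 99.
Weighted total:
  Applied module 75 × 0.24 = 18
  Written test 63 × 0.11 = 6.93
  Practical 25 × 0.08 = 2
  Safety assessment 99 × 0.07 = 6.93
  Skills demo 64 × 0.11 = 7.04
  Oral exam 95 × 0.39 = 37.05
Sum = 77.95
77.95 ≥ 50 → Credit

Credit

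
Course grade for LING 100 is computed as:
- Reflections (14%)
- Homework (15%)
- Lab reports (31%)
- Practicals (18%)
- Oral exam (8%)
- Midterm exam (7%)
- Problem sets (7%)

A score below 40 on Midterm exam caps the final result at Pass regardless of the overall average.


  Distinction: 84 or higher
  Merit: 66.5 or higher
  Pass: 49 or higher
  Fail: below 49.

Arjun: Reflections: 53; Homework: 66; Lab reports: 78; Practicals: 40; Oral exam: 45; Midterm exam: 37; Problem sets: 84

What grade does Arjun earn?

Midterm exam score 37 < 40: minimum not met.
Weighted total:
  Reflections 53 × 0.14 = 7.42
  Homework 66 × 0.15 = 9.9
  Lab reports 78 × 0.31 = 24.18
  Practicals 40 × 0.18 = 7.2
  Oral exam 45 × 0.08 = 3.6
  Midterm exam 37 × 0.07 = 2.59
  Problem sets 84 × 0.07 = 5.88
Sum = 60.77
60.77 would be Pass; cap at Pass applies → Pass.

Pass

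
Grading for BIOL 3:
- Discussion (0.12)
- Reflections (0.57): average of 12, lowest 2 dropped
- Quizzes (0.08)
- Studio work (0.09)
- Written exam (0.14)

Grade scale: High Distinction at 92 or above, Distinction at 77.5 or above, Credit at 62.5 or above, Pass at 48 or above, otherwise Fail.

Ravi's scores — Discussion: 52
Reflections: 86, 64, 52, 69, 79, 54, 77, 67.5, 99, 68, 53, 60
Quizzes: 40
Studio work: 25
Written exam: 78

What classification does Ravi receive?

Credit

Reflections: drop 52, 53 → average of remaining 10 = 723.5/10 = 72.35
Weighted total:
  Discussion 52 × 0.12 = 6.24
  Reflections 72.35 × 0.57 = 41.2395
  Quizzes 40 × 0.08 = 3.2
  Studio work 25 × 0.09 = 2.25
  Written exam 78 × 0.14 = 10.92
Sum = 63.8495
63.8495 is ≥ 62.5 and < 77.5 → Credit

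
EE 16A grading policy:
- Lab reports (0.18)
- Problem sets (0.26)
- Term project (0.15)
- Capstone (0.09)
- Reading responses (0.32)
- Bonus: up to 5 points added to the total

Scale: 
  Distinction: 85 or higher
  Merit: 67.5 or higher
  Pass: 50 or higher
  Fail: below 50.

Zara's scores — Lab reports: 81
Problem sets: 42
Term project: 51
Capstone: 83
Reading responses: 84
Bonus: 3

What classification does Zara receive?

Merit

Weighted total:
  Lab reports 81 × 0.18 = 14.58
  Problem sets 42 × 0.26 = 10.92
  Term project 51 × 0.15 = 7.65
  Capstone 83 × 0.09 = 7.47
  Reading responses 84 × 0.32 = 26.88
Sum = 67.5
Bonus: 67.5 + 3 = 70.5
70.5 is ≥ 67.5 and < 85 → Merit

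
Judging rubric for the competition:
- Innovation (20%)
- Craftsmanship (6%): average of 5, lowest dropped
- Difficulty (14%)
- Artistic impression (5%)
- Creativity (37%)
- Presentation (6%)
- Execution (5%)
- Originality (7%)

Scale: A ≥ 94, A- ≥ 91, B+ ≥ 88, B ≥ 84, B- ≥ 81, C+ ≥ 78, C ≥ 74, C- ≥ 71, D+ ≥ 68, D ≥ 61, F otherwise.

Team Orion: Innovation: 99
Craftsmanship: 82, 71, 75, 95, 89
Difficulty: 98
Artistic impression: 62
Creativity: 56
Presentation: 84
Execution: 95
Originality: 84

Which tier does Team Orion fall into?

C+

Craftsmanship: drop 71 → average of remaining 4 = 341/4 = 85.25
Weighted total:
  Innovation 99 × 0.2 = 19.8
  Craftsmanship 85.25 × 0.06 = 5.115
  Difficulty 98 × 0.14 = 13.72
  Artistic impression 62 × 0.05 = 3.1
  Creativity 56 × 0.37 = 20.72
  Presentation 84 × 0.06 = 5.04
  Execution 95 × 0.05 = 4.75
  Originality 84 × 0.07 = 5.88
Sum = 78.125
78.125 is ≥ 78 and < 81 → C+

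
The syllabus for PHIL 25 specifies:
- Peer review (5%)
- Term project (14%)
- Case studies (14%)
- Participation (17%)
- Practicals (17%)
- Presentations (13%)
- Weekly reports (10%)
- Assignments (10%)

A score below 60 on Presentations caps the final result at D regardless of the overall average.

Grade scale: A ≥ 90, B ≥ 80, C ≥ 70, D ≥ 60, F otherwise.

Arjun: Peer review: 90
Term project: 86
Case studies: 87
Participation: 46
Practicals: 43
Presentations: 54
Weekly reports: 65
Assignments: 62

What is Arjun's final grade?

D

Presentations score 54 < 60: minimum not met.
Weighted total:
  Peer review 90 × 0.05 = 4.5
  Term project 86 × 0.14 = 12.04
  Case studies 87 × 0.14 = 12.18
  Participation 46 × 0.17 = 7.82
  Practicals 43 × 0.17 = 7.31
  Presentations 54 × 0.13 = 7.02
  Weekly reports 65 × 0.1 = 6.5
  Assignments 62 × 0.1 = 6.2
Sum = 63.57
63.57 would be D; cap at D applies → D.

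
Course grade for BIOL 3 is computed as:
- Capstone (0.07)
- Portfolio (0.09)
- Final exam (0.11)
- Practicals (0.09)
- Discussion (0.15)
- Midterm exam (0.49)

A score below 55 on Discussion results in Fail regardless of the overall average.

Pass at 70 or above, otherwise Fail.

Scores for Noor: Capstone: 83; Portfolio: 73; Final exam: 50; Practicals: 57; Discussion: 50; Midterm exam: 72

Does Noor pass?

Fail

Discussion score 50 < 55: minimum not met.
Weighted total:
  Capstone 83 × 0.07 = 5.81
  Portfolio 73 × 0.09 = 6.57
  Final exam 50 × 0.11 = 5.5
  Practicals 57 × 0.09 = 5.13
  Discussion 50 × 0.15 = 7.5
  Midterm exam 72 × 0.49 = 35.28
Sum = 65.79
Because the Discussion minimum was not met, the result is Fail.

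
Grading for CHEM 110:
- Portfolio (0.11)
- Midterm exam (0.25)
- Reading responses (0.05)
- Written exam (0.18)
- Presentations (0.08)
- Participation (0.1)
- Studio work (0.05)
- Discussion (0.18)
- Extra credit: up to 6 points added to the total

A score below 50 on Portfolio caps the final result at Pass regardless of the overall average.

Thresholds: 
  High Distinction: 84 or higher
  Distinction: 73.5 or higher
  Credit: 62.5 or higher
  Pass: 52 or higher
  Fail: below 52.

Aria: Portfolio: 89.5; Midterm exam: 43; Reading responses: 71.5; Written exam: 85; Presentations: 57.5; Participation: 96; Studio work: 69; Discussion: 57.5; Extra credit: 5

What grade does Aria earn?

Portfolio score 89.5 ≥ 50: minimum met.
Weighted total:
  Portfolio 89.5 × 0.11 = 9.845
  Midterm exam 43 × 0.25 = 10.75
  Reading responses 71.5 × 0.05 = 3.575
  Written exam 85 × 0.18 = 15.3
  Presentations 57.5 × 0.08 = 4.6
  Participation 96 × 0.1 = 9.6
  Studio work 69 × 0.05 = 3.45
  Discussion 57.5 × 0.18 = 10.35
Sum = 67.47
Extra credit: 67.47 + 5 = 72.47
72.47 is ≥ 62.5 and < 73.5 → Credit

Credit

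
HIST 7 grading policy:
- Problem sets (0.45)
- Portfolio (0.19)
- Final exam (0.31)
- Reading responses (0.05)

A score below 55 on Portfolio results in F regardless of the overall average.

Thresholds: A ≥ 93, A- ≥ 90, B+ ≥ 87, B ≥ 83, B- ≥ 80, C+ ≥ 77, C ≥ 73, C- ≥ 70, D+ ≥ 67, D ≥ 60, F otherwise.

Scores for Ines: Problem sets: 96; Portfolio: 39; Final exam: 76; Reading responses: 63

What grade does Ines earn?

Portfolio score 39 < 55: minimum not met.
Weighted total:
  Problem sets 96 × 0.45 = 43.2
  Portfolio 39 × 0.19 = 7.41
  Final exam 76 × 0.31 = 23.56
  Reading responses 63 × 0.05 = 3.15
Sum = 77.32
Because the Portfolio minimum was not met, the result is F.

F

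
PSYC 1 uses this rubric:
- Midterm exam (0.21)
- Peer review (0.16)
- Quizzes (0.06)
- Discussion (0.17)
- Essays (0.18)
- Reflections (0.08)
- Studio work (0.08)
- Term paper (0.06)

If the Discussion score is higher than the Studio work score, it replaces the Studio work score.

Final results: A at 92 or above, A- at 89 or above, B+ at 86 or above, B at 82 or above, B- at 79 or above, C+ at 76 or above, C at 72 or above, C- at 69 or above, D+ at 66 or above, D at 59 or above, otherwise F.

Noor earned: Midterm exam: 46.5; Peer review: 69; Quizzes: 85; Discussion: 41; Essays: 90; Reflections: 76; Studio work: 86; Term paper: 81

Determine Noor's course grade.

Discussion (41) ≤ Studio work (86), so Studio work stays at 86.
Weighted total:
  Midterm exam 46.5 × 0.21 = 9.765
  Peer review 69 × 0.16 = 11.04
  Quizzes 85 × 0.06 = 5.1
  Discussion 41 × 0.17 = 6.97
  Essays 90 × 0.18 = 16.2
  Reflections 76 × 0.08 = 6.08
  Studio work 86 × 0.08 = 6.88
  Term paper 81 × 0.06 = 4.86
Sum = 66.895
66.895 is ≥ 66 and < 69 → D+

D+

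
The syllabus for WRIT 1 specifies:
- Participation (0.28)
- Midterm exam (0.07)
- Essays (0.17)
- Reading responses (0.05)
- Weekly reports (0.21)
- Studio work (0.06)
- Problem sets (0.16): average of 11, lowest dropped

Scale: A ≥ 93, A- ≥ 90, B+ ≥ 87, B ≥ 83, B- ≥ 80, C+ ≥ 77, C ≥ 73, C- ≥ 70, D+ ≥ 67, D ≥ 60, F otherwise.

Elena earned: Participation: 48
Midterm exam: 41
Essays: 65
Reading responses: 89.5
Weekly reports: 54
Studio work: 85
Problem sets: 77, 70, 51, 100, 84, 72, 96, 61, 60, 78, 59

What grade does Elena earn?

D

Problem sets: drop 51 → average of remaining 10 = 757/10 = 75.7
Weighted total:
  Participation 48 × 0.28 = 13.44
  Midterm exam 41 × 0.07 = 2.87
  Essays 65 × 0.17 = 11.05
  Reading responses 89.5 × 0.05 = 4.475
  Weekly reports 54 × 0.21 = 11.34
  Studio work 85 × 0.06 = 5.1
  Problem sets 75.7 × 0.16 = 12.112
Sum = 60.387
60.387 is ≥ 60 and < 67 → D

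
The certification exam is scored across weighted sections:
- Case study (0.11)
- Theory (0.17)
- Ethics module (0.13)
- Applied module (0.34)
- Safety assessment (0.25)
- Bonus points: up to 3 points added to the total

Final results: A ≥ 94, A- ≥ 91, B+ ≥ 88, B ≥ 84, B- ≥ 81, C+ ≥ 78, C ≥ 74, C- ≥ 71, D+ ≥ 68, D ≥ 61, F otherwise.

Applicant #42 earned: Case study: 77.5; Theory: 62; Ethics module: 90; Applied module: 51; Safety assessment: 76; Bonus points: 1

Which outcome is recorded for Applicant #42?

Weighted total:
  Case study 77.5 × 0.11 = 8.525
  Theory 62 × 0.17 = 10.54
  Ethics module 90 × 0.13 = 11.7
  Applied module 51 × 0.34 = 17.34
  Safety assessment 76 × 0.25 = 19
Sum = 67.105
Bonus points: 67.105 + 1 = 68.105
68.105 is ≥ 68 and < 71 → D+

D+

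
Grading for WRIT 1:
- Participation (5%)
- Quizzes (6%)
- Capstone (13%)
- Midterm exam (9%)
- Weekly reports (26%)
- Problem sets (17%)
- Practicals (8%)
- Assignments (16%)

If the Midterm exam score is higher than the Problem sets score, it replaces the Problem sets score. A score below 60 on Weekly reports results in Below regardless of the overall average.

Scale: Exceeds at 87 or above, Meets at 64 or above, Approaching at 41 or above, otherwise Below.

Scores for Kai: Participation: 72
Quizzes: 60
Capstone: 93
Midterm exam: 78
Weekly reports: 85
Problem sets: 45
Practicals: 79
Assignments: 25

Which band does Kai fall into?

Meets

Midterm exam (78) > Problem sets (45), so Problem sets counts as 78.
Weekly reports score 85 ≥ 60: minimum met.
Weighted total:
  Participation 72 × 0.05 = 3.6
  Quizzes 60 × 0.06 = 3.6
  Capstone 93 × 0.13 = 12.09
  Midterm exam 78 × 0.09 = 7.02
  Weekly reports 85 × 0.26 = 22.1
  Problem sets 78 × 0.17 = 13.26
  Practicals 79 × 0.08 = 6.32
  Assignments 25 × 0.16 = 4
Sum = 71.99
71.99 is ≥ 64 and < 87 → Meets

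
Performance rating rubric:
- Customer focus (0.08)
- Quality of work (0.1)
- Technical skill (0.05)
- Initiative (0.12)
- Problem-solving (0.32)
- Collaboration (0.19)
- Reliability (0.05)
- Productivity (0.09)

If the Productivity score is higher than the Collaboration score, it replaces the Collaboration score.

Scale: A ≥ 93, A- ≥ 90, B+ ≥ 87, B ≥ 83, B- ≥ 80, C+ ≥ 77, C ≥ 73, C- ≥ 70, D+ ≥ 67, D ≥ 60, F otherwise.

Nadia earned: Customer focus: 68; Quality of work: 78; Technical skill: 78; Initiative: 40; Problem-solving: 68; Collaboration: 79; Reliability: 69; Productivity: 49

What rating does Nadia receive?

D

Productivity (49) ≤ Collaboration (79), so Collaboration stays at 79.
Weighted total:
  Customer focus 68 × 0.08 = 5.44
  Quality of work 78 × 0.1 = 7.8
  Technical skill 78 × 0.05 = 3.9
  Initiative 40 × 0.12 = 4.8
  Problem-solving 68 × 0.32 = 21.76
  Collaboration 79 × 0.19 = 15.01
  Reliability 69 × 0.05 = 3.45
  Productivity 49 × 0.09 = 4.41
Sum = 66.57
66.57 is ≥ 60 and < 67 → D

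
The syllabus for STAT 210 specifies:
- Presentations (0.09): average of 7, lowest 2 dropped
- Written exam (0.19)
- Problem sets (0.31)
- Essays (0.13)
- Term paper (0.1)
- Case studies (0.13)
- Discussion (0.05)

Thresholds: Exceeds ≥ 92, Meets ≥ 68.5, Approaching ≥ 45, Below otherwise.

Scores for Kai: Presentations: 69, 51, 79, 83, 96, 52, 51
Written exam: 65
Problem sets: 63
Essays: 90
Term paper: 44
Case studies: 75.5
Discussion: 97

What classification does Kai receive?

Presentations: drop 51, 51 → average of remaining 5 = 379/5 = 75.8
Weighted total:
  Presentations 75.8 × 0.09 = 6.822
  Written exam 65 × 0.19 = 12.35
  Problem sets 63 × 0.31 = 19.53
  Essays 90 × 0.13 = 11.7
  Term paper 44 × 0.1 = 4.4
  Case studies 75.5 × 0.13 = 9.815
  Discussion 97 × 0.05 = 4.85
Sum = 69.467
69.467 is ≥ 68.5 and < 92 → Meets

Meets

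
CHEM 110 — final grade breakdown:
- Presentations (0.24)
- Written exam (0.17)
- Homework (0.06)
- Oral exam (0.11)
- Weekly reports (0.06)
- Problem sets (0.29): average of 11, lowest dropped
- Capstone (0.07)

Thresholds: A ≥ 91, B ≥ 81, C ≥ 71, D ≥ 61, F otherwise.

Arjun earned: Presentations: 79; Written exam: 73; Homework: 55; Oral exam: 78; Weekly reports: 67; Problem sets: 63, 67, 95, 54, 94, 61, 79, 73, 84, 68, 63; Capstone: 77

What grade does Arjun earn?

Problem sets: drop 54 → average of remaining 10 = 747/10 = 74.7
Weighted total:
  Presentations 79 × 0.24 = 18.96
  Written exam 73 × 0.17 = 12.41
  Homework 55 × 0.06 = 3.3
  Oral exam 78 × 0.11 = 8.58
  Weekly reports 67 × 0.06 = 4.02
  Problem sets 74.7 × 0.29 = 21.663
  Capstone 77 × 0.07 = 5.39
Sum = 74.323
74.323 is ≥ 71 and < 81 → C

C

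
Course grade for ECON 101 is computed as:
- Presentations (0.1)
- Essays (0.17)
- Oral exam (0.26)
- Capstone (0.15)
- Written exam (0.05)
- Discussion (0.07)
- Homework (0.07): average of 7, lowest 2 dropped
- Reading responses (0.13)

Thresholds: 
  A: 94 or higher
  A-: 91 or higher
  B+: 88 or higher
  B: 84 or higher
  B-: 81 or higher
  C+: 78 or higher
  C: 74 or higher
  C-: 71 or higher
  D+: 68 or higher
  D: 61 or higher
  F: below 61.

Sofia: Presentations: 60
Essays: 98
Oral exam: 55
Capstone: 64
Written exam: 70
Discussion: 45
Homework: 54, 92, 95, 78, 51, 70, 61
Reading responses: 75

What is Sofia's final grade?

D+

Homework: drop 51, 54 → average of remaining 5 = 396/5 = 79.2
Weighted total:
  Presentations 60 × 0.1 = 6
  Essays 98 × 0.17 = 16.66
  Oral exam 55 × 0.26 = 14.3
  Capstone 64 × 0.15 = 9.6
  Written exam 70 × 0.05 = 3.5
  Discussion 45 × 0.07 = 3.15
  Homework 79.2 × 0.07 = 5.544
  Reading responses 75 × 0.13 = 9.75
Sum = 68.504
68.504 is ≥ 68 and < 71 → D+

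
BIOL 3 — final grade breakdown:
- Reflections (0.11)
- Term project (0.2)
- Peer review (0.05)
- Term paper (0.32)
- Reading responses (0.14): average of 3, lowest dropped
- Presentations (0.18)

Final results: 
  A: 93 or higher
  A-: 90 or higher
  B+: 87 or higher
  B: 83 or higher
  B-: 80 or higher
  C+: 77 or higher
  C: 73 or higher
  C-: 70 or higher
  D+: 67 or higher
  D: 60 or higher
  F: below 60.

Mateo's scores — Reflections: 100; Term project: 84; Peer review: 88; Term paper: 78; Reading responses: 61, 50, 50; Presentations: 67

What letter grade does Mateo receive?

C

Reading responses: drop 50 → average of remaining 2 = 111/2 = 55.5
Weighted total:
  Reflections 100 × 0.11 = 11
  Term project 84 × 0.2 = 16.8
  Peer review 88 × 0.05 = 4.4
  Term paper 78 × 0.32 = 24.96
  Reading responses 55.5 × 0.14 = 7.77
  Presentations 67 × 0.18 = 12.06
Sum = 76.99
76.99 is ≥ 73 and < 77 → C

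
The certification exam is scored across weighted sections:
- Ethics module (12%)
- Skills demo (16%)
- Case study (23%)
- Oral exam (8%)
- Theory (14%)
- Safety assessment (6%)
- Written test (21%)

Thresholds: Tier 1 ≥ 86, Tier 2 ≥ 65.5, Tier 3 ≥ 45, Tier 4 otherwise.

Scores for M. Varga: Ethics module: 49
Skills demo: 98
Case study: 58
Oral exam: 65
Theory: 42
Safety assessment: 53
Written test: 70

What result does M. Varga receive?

Weighted total:
  Ethics module 49 × 0.12 = 5.88
  Skills demo 98 × 0.16 = 15.68
  Case study 58 × 0.23 = 13.34
  Oral exam 65 × 0.08 = 5.2
  Theory 42 × 0.14 = 5.88
  Safety assessment 53 × 0.06 = 3.18
  Written test 70 × 0.21 = 14.7
Sum = 63.86
63.86 is ≥ 45 and < 65.5 → Tier 3

Tier 3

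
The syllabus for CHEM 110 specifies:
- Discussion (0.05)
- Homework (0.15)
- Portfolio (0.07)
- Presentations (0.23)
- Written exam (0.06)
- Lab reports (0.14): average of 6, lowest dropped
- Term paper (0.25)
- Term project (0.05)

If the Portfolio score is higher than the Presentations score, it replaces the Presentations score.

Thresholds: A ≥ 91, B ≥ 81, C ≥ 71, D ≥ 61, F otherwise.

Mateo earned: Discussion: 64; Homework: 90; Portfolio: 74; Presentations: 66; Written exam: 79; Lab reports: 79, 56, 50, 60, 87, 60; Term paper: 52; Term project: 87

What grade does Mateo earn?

Lab reports: drop 50 → average of remaining 5 = 342/5 = 68.4
Portfolio (74) > Presentations (66), so Presentations counts as 74.
Weighted total:
  Discussion 64 × 0.05 = 3.2
  Homework 90 × 0.15 = 13.5
  Portfolio 74 × 0.07 = 5.18
  Presentations 74 × 0.23 = 17.02
  Written exam 79 × 0.06 = 4.74
  Lab reports 68.4 × 0.14 = 9.576
  Term paper 52 × 0.25 = 13
  Term project 87 × 0.05 = 4.35
Sum = 70.566
70.566 is ≥ 61 and < 71 → D

D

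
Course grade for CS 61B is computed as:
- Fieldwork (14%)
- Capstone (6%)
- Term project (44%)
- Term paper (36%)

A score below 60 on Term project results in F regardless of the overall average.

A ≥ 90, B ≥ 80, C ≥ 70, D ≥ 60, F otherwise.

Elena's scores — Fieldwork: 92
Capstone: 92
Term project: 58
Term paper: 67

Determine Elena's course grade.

Term project score 58 < 60: minimum not met.
Weighted total:
  Fieldwork 92 × 0.14 = 12.88
  Capstone 92 × 0.06 = 5.52
  Term project 58 × 0.44 = 25.52
  Term paper 67 × 0.36 = 24.12
Sum = 68.04
Because the Term project minimum was not met, the result is F.

F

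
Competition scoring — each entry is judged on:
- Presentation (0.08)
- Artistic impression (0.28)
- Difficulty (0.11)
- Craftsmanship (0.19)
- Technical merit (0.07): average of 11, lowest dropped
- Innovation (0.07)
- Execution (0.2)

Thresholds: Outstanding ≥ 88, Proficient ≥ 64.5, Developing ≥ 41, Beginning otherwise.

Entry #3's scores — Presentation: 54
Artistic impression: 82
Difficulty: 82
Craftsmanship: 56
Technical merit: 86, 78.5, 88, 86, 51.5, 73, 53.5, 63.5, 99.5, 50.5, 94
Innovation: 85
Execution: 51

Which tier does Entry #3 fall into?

Proficient

Technical merit: drop 50.5 → average of remaining 10 = 773.5/10 = 77.35
Weighted total:
  Presentation 54 × 0.08 = 4.32
  Artistic impression 82 × 0.28 = 22.96
  Difficulty 82 × 0.11 = 9.02
  Craftsmanship 56 × 0.19 = 10.64
  Technical merit 77.35 × 0.07 = 5.4145
  Innovation 85 × 0.07 = 5.95
  Execution 51 × 0.2 = 10.2
Sum = 68.5045
68.5045 is ≥ 64.5 and < 88 → Proficient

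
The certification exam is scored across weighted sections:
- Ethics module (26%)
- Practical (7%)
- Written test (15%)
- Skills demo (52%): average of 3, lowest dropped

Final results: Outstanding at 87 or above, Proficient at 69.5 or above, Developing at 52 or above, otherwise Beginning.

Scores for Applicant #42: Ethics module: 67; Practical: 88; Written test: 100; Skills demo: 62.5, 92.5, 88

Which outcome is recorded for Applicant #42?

Skills demo: drop 62.5 → average of remaining 2 = 180.5/2 = 90.25
Weighted total:
  Ethics module 67 × 0.26 = 17.42
  Practical 88 × 0.07 = 6.16
  Written test 100 × 0.15 = 15
  Skills demo 90.25 × 0.52 = 46.93
Sum = 85.51
85.51 is ≥ 69.5 and < 87 → Proficient

Proficient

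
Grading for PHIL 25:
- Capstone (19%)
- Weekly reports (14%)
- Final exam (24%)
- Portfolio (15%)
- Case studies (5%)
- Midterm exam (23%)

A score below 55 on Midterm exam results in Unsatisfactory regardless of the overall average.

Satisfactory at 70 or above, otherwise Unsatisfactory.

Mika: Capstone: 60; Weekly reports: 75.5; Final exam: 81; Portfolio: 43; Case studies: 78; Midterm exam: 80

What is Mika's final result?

Midterm exam score 80 ≥ 55: minimum met.
Weighted total:
  Capstone 60 × 0.19 = 11.4
  Weekly reports 75.5 × 0.14 = 10.57
  Final exam 81 × 0.24 = 19.44
  Portfolio 43 × 0.15 = 6.45
  Case studies 78 × 0.05 = 3.9
  Midterm exam 80 × 0.23 = 18.4
Sum = 70.16
70.16 ≥ 70 → Satisfactory

Satisfactory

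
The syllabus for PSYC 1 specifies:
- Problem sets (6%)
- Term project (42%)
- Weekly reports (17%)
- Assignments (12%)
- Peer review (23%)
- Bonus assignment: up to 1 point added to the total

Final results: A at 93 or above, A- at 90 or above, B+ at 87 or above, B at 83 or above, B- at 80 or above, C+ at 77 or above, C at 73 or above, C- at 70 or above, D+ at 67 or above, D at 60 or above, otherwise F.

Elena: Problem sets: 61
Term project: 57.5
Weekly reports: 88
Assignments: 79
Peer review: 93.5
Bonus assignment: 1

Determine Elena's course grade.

C

Weighted total:
  Problem sets 61 × 0.06 = 3.66
  Term project 57.5 × 0.42 = 24.15
  Weekly reports 88 × 0.17 = 14.96
  Assignments 79 × 0.12 = 9.48
  Peer review 93.5 × 0.23 = 21.505
Sum = 73.755
Bonus assignment: 73.755 + 1 = 74.755
74.755 is ≥ 73 and < 77 → C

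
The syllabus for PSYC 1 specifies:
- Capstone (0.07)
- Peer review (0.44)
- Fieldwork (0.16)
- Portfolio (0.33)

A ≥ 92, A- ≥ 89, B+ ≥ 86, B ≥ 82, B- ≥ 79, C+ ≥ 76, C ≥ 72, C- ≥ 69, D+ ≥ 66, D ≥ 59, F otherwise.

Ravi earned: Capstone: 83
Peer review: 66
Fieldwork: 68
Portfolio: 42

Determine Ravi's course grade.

D

Weighted total:
  Capstone 83 × 0.07 = 5.81
  Peer review 66 × 0.44 = 29.04
  Fieldwork 68 × 0.16 = 10.88
  Portfolio 42 × 0.33 = 13.86
Sum = 59.59
59.59 is ≥ 59 and < 66 → D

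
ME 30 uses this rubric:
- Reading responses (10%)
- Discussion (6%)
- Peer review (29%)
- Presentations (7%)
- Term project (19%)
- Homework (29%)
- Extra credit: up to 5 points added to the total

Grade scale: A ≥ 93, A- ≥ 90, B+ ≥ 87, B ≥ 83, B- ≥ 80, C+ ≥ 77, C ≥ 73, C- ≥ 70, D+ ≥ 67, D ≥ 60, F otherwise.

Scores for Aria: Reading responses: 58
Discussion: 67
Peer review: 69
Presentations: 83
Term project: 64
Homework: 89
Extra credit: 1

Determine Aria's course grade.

C

Weighted total:
  Reading responses 58 × 0.1 = 5.8
  Discussion 67 × 0.06 = 4.02
  Peer review 69 × 0.29 = 20.01
  Presentations 83 × 0.07 = 5.81
  Term project 64 × 0.19 = 12.16
  Homework 89 × 0.29 = 25.81
Sum = 73.61
Extra credit: 73.61 + 1 = 74.61
74.61 is ≥ 73 and < 77 → C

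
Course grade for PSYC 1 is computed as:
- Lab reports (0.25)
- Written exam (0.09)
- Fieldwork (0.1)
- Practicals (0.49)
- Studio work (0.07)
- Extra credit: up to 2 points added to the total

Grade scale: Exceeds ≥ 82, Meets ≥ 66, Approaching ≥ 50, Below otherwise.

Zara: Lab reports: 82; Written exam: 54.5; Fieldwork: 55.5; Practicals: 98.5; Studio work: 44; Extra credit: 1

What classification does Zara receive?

Weighted total:
  Lab reports 82 × 0.25 = 20.5
  Written exam 54.5 × 0.09 = 4.905
  Fieldwork 55.5 × 0.1 = 5.55
  Practicals 98.5 × 0.49 = 48.265
  Studio work 44 × 0.07 = 3.08
Sum = 82.3
Extra credit: 82.3 + 1 = 83.3
83.3 ≥ 82 → Exceeds

Exceeds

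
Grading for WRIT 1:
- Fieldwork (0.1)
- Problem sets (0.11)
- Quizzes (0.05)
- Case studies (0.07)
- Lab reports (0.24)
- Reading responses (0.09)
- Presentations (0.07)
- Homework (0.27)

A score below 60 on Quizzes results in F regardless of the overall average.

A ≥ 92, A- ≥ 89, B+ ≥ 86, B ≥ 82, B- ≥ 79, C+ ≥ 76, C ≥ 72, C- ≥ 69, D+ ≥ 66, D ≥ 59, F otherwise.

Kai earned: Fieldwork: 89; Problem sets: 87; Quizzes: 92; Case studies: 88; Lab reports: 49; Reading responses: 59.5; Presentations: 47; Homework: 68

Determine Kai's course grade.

D+

Quizzes score 92 ≥ 60: minimum met.
Weighted total:
  Fieldwork 89 × 0.1 = 8.9
  Problem sets 87 × 0.11 = 9.57
  Quizzes 92 × 0.05 = 4.6
  Case studies 88 × 0.07 = 6.16
  Lab reports 49 × 0.24 = 11.76
  Reading responses 59.5 × 0.09 = 5.355
  Presentations 47 × 0.07 = 3.29
  Homework 68 × 0.27 = 18.36
Sum = 67.995
67.995 is ≥ 66 and < 69 → D+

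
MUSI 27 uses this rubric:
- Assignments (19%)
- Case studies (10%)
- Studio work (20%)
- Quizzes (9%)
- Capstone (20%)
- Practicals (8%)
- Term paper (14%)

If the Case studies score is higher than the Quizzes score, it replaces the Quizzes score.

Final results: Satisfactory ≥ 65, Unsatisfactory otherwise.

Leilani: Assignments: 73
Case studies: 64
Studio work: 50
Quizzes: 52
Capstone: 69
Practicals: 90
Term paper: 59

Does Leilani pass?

Satisfactory

Case studies (64) > Quizzes (52), so Quizzes counts as 64.
Weighted total:
  Assignments 73 × 0.19 = 13.87
  Case studies 64 × 0.1 = 6.4
  Studio work 50 × 0.2 = 10
  Quizzes 64 × 0.09 = 5.76
  Capstone 69 × 0.2 = 13.8
  Practicals 90 × 0.08 = 7.2
  Term paper 59 × 0.14 = 8.26
Sum = 65.29
65.29 ≥ 65 → Satisfactory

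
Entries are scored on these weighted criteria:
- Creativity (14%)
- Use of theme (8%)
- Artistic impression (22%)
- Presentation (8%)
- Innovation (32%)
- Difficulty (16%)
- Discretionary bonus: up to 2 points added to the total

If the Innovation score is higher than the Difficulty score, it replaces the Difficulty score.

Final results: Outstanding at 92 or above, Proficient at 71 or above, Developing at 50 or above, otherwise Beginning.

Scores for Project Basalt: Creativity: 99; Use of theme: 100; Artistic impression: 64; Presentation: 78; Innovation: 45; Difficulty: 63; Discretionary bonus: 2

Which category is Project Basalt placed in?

Developing

Innovation (45) ≤ Difficulty (63), so Difficulty stays at 63.
Weighted total:
  Creativity 99 × 0.14 = 13.86
  Use of theme 100 × 0.08 = 8
  Artistic impression 64 × 0.22 = 14.08
  Presentation 78 × 0.08 = 6.24
  Innovation 45 × 0.32 = 14.4
  Difficulty 63 × 0.16 = 10.08
Sum = 66.66
Discretionary bonus: 66.66 + 2 = 68.66
68.66 is ≥ 50 and < 71 → Developing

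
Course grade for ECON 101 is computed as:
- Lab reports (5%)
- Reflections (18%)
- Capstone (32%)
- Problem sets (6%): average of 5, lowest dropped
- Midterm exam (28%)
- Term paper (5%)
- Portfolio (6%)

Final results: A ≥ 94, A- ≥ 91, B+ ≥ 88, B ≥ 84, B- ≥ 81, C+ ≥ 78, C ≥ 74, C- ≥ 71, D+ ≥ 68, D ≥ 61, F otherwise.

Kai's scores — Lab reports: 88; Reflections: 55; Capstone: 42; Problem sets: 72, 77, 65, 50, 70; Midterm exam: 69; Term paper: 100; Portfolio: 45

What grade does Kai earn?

F

Problem sets: drop 50 → average of remaining 4 = 284/4 = 71
Weighted total:
  Lab reports 88 × 0.05 = 4.4
  Reflections 55 × 0.18 = 9.9
  Capstone 42 × 0.32 = 13.44
  Problem sets 71 × 0.06 = 4.26
  Midterm exam 69 × 0.28 = 19.32
  Term paper 100 × 0.05 = 5
  Portfolio 45 × 0.06 = 2.7
Sum = 59.02
59.02 < 61 → F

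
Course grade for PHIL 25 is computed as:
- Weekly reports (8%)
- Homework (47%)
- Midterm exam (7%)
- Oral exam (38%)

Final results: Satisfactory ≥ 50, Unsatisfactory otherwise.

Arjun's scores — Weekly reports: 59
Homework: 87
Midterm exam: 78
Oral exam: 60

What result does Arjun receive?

Satisfactory

Weighted total:
  Weekly reports 59 × 0.08 = 4.72
  Homework 87 × 0.47 = 40.89
  Midterm exam 78 × 0.07 = 5.46
  Oral exam 60 × 0.38 = 22.8
Sum = 73.87
73.87 ≥ 50 → Satisfactory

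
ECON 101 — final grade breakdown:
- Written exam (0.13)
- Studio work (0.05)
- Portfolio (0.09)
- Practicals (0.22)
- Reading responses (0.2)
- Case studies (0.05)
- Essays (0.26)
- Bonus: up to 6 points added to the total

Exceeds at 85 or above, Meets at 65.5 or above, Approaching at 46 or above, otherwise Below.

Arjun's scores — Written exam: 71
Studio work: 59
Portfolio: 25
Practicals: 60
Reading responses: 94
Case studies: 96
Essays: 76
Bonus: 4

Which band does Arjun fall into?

Weighted total:
  Written exam 71 × 0.13 = 9.23
  Studio work 59 × 0.05 = 2.95
  Portfolio 25 × 0.09 = 2.25
  Practicals 60 × 0.22 = 13.2
  Reading responses 94 × 0.2 = 18.8
  Case studies 96 × 0.05 = 4.8
  Essays 76 × 0.26 = 19.76
Sum = 70.99
Bonus: 70.99 + 4 = 74.99
74.99 is ≥ 65.5 and < 85 → Meets

Meets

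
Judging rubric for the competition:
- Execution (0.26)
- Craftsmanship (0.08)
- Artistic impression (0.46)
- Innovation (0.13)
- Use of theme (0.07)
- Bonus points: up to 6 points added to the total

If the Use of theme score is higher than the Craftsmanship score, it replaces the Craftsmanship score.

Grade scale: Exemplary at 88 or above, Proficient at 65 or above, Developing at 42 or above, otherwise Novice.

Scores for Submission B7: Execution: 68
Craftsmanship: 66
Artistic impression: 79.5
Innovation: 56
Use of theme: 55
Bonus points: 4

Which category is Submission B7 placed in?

Use of theme (55) ≤ Craftsmanship (66), so Craftsmanship stays at 66.
Weighted total:
  Execution 68 × 0.26 = 17.68
  Craftsmanship 66 × 0.08 = 5.28
  Artistic impression 79.5 × 0.46 = 36.57
  Innovation 56 × 0.13 = 7.28
  Use of theme 55 × 0.07 = 3.85
Sum = 70.66
Bonus points: 70.66 + 4 = 74.66
74.66 is ≥ 65 and < 88 → Proficient

Proficient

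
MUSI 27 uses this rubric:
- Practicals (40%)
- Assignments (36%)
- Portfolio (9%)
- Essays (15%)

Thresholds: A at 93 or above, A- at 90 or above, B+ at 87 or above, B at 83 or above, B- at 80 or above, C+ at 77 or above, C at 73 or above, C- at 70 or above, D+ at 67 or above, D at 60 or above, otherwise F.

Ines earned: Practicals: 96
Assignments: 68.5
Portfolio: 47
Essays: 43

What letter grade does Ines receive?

C

Weighted total:
  Practicals 96 × 0.4 = 38.4
  Assignments 68.5 × 0.36 = 24.66
  Portfolio 47 × 0.09 = 4.23
  Essays 43 × 0.15 = 6.45
Sum = 73.74
73.74 is ≥ 73 and < 77 → C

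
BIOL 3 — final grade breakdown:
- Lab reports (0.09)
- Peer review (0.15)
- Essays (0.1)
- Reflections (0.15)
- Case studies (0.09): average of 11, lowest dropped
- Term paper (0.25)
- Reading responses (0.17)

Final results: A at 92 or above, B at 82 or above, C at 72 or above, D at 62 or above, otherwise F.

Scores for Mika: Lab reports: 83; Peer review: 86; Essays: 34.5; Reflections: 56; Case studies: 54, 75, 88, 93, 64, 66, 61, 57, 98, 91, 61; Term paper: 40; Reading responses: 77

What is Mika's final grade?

D

Case studies: drop 54 → average of remaining 10 = 754/10 = 75.4
Weighted total:
  Lab reports 83 × 0.09 = 7.47
  Peer review 86 × 0.15 = 12.9
  Essays 34.5 × 0.1 = 3.45
  Reflections 56 × 0.15 = 8.4
  Case studies 75.4 × 0.09 = 6.786
  Term paper 40 × 0.25 = 10
  Reading responses 77 × 0.17 = 13.09
Sum = 62.096
62.096 is ≥ 62 and < 72 → D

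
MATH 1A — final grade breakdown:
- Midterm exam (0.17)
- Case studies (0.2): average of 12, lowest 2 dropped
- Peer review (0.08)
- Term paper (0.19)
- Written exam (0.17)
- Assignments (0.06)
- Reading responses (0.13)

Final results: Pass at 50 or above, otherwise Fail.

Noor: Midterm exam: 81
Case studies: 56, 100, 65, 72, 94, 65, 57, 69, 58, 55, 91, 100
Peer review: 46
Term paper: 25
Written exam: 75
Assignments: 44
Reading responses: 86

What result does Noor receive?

Pass

Case studies: drop 55, 56 → average of remaining 10 = 771/10 = 77.1
Weighted total:
  Midterm exam 81 × 0.17 = 13.77
  Case studies 77.1 × 0.2 = 15.42
  Peer review 46 × 0.08 = 3.68
  Term paper 25 × 0.19 = 4.75
  Written exam 75 × 0.17 = 12.75
  Assignments 44 × 0.06 = 2.64
  Reading responses 86 × 0.13 = 11.18
Sum = 64.19
64.19 ≥ 50 → Pass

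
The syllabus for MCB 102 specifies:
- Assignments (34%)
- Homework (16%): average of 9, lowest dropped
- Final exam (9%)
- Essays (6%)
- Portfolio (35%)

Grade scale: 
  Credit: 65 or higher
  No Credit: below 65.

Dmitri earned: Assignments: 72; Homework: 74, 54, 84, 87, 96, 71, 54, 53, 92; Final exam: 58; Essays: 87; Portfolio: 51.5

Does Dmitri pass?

Homework: drop 53 → average of remaining 8 = 612/8 = 76.5
Weighted total:
  Assignments 72 × 0.34 = 24.48
  Homework 76.5 × 0.16 = 12.24
  Final exam 58 × 0.09 = 5.22
  Essays 87 × 0.06 = 5.22
  Portfolio 51.5 × 0.35 = 18.025
Sum = 65.185
65.185 ≥ 65 → Credit

Credit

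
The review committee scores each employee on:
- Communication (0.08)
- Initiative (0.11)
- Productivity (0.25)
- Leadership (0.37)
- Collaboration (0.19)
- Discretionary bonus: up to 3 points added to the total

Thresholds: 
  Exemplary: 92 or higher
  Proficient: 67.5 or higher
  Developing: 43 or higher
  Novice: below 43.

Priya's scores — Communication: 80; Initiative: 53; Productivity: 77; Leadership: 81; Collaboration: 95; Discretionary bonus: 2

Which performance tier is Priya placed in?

Proficient

Weighted total:
  Communication 80 × 0.08 = 6.4
  Initiative 53 × 0.11 = 5.83
  Productivity 77 × 0.25 = 19.25
  Leadership 81 × 0.37 = 29.97
  Collaboration 95 × 0.19 = 18.05
Sum = 79.5
Discretionary bonus: 79.5 + 2 = 81.5
81.5 is ≥ 67.5 and < 92 → Proficient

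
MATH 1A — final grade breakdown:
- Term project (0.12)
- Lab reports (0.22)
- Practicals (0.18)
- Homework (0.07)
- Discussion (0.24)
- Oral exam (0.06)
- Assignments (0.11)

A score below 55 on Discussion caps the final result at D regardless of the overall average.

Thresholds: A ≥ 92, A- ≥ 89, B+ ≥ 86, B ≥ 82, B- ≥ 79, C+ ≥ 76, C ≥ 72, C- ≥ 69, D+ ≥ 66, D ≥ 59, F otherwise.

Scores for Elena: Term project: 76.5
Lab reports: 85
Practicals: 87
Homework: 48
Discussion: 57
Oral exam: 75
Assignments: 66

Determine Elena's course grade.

C

Discussion score 57 ≥ 55: minimum met.
Weighted total:
  Term project 76.5 × 0.12 = 9.18
  Lab reports 85 × 0.22 = 18.7
  Practicals 87 × 0.18 = 15.66
  Homework 48 × 0.07 = 3.36
  Discussion 57 × 0.24 = 13.68
  Oral exam 75 × 0.06 = 4.5
  Assignments 66 × 0.11 = 7.26
Sum = 72.34
72.34 is ≥ 72 and < 76 → C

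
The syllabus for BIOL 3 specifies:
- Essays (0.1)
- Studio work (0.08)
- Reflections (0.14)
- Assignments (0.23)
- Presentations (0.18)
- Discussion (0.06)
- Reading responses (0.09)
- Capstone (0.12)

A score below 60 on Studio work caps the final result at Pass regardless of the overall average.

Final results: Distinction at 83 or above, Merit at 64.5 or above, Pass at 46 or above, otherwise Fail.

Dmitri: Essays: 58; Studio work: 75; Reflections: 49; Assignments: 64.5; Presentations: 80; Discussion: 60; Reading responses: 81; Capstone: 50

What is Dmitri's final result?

Studio work score 75 ≥ 60: minimum met.
Weighted total:
  Essays 58 × 0.1 = 5.8
  Studio work 75 × 0.08 = 6
  Reflections 49 × 0.14 = 6.86
  Assignments 64.5 × 0.23 = 14.835
  Presentations 80 × 0.18 = 14.4
  Discussion 60 × 0.06 = 3.6
  Reading responses 81 × 0.09 = 7.29
  Capstone 50 × 0.12 = 6
Sum = 64.785
64.785 is ≥ 64.5 and < 83 → Merit

Merit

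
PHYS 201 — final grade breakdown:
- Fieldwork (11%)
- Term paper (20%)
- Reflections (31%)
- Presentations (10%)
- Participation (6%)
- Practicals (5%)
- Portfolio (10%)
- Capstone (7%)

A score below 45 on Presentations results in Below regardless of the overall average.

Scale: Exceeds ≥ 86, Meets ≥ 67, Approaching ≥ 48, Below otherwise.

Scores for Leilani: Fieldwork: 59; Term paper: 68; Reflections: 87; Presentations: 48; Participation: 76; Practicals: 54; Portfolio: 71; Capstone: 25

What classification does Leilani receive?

Meets

Presentations score 48 ≥ 45: minimum met.
Weighted total:
  Fieldwork 59 × 0.11 = 6.49
  Term paper 68 × 0.2 = 13.6
  Reflections 87 × 0.31 = 26.97
  Presentations 48 × 0.1 = 4.8
  Participation 76 × 0.06 = 4.56
  Practicals 54 × 0.05 = 2.7
  Portfolio 71 × 0.1 = 7.1
  Capstone 25 × 0.07 = 1.75
Sum = 67.97
67.97 is ≥ 67 and < 86 → Meets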